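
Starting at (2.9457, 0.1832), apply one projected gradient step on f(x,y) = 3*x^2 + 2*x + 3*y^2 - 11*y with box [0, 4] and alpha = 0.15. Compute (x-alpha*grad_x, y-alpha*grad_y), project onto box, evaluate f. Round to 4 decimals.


Step 1: Compute gradient at (2.9457, 0.1832).
grad_x = 2*3*2.9457 + 2 = 19.6742
grad_y = 2*3*0.1832 - 11 = -9.9008
Step 2: Gradient step.
x_raw = 2.9457 - 0.15*19.6742 = -0.0054
y_raw = 0.1832 - 0.15*-9.9008 = 1.6683
Step 3: Project onto [0, 4].
x_proj = clip(-0.0054) = 0.0
y_proj = clip(1.6683) = 1.6683
Step 4: Evaluate f.
f(0.0, 1.6683) = -10.0016


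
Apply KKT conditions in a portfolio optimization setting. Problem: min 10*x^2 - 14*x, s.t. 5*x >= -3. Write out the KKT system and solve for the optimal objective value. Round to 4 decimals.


Step 1: Try lambda = 0 (constraint inactive).
Stationarity: 2*10*x - 14 = 0
x* = 14/(2*10) = 0.7
Check constraint: 5*0.7 = 3.5 >= -3 -- satisfied.
Step 2: Compute optimal value.
f(x*) = 10*0.7^2 - 14*0.7 = -4.9


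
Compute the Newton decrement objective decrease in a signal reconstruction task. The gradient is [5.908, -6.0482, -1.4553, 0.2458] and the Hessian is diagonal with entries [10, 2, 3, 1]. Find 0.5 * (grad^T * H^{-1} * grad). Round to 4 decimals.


Step 1: H is diagonal, so H^(-1) * g = [0.5908, -3.0241, -0.4851, 0.2458].
Step 2: g^T H^(-1) g = sum_i g_i^2 / H_ii
  = (5.908)^2/10 + (-6.0482)^2/2 + (-1.4553)^2/3 + (0.2458)^2/1
  = 3.4904 + 18.2904 + 0.706 + 0.0604 = 22.5472
Step 3: Objective decrease = 0.5 * g^T H^(-1) g = 11.2736


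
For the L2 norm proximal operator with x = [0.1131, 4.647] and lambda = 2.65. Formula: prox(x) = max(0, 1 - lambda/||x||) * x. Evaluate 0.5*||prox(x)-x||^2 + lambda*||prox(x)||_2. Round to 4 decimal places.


Step 1: Compute ||x||.
||x|| = 4.6484
Step 2: Compute scaling factor.
scale = max(0, 1 - 2.65/4.6484) = 0.4299
Step 3: prox(x) = [0.0486, 1.9978]
||prox(x)|| = 1.9984
Step 4: Proximal objective.
0.5*||prox-x||^2 = 3.5113
lambda*||prox|| = 5.2958
Total = 8.8069


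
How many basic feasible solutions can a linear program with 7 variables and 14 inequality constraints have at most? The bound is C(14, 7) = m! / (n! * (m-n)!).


Each vertex corresponds to some choice of n active constraints out of m, so the number of vertices is at most C(m, n) = m! / (n!(m-n)!).
m = 14, n = 7
Numerator: 14 * 13 * 12 * 11 * 10 * 9 * 8
Denominator: 7! = 5040
C(14, 7) = 3432


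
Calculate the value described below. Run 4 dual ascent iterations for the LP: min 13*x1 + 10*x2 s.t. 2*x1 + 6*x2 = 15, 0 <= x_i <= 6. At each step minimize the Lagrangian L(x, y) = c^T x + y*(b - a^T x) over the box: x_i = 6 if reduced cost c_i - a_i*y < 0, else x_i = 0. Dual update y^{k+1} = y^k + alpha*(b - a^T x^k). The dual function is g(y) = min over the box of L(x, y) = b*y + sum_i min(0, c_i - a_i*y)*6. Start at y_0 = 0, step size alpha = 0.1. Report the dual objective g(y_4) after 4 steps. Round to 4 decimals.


Dual ascent for LP: min 13*x1 + 10*x2, 2*x1 + 6*x2 = 15, 0 <= x_i <= 6
Step 1: y^k = 0.0, reduced costs: (13.0, 10.0)
  x^k = (0.0, 0.0), subgradient = b - a^T x = 15.0
  y^{k+1} = 0.0 + 0.1*15.0 = 1.5
Step 2: y^k = 1.5, reduced costs: (10.0, 1.0)
  x^k = (0.0, 0.0), subgradient = b - a^T x = 15.0
  y^{k+1} = 1.5 + 0.1*15.0 = 3.0
Step 3: y^k = 3.0, reduced costs: (7.0, -8.0)
  x^k = (0.0, 6.0), subgradient = b - a^T x = -21.0
  y^{k+1} = 3.0 + 0.1*-21.0 = 0.9
Step 4: y^k = 0.9, reduced costs: (11.2, 4.6)
  x^k = (0.0, 0.0), subgradient = b - a^T x = 15.0
  y^{k+1} = 0.9 + 0.1*15.0 = 2.4
Dual objective at y_4 = 2.4: reduced costs (8.2, -4.4), box minimizer x = (0.0, 6.0)
g(y_4) = b*y + (c1 - a1*y)*x1 + (c2 - a2*y)*x2 = 15*2.4 + 8.2*0.0 + (-4.4)*6.0 = 36.0 + 0.0 - 26.4 = 9.6


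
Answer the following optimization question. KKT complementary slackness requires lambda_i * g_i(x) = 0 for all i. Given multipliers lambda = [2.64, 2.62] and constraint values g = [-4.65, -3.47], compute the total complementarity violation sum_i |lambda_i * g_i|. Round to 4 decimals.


KKT complementary slackness check:
lambda_1 * g_1 = 2.64 * -4.65 = -12.276
lambda_2 * g_2 = 2.62 * -3.47 = -9.0914
Total violation = 12.276 + 9.0914 = 21.3674


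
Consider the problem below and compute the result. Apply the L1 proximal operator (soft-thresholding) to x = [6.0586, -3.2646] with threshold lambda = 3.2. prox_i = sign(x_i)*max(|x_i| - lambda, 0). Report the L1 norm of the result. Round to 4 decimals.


Soft-thresholding with lambda = 3.2:
prox(6.0586) = sign(6.0586)*max(|6.0586| - 3.2, 0) = 2.8586
prox(-3.2646) = sign(-3.2646)*max(|-3.2646| - 3.2, 0) = -0.0646
prox(x) = [2.8586, -0.0646]
||prox(x)||_1 = 2.8586 + 0.0646 = 2.9232


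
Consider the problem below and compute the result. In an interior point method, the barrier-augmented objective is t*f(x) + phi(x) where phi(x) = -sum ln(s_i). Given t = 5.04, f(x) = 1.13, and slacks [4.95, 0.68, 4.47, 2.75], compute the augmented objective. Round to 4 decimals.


Step 1: Compute log-barrier.
ln values: [1.5994, -0.3857, 1.4974, 1.0116]
phi = -(1.5994 - 0.3857 + 1.4974 + 1.0116) = -3.7227
Step 2: Compute augmented objective.
t*f(x) = 5.04*1.13 = 5.6952
Total = 5.6952 - 3.7227 = 1.9725


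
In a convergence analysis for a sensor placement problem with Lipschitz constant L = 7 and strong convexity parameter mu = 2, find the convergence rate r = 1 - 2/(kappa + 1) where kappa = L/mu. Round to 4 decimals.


Step 1: Compute the condition number.
kappa = L/mu = 7/2 = 3.5
Step 2: Compute the convergence rate.
r = 1 - 2/(kappa + 1) = 1 - 2*mu/(L + mu) = (L - mu)/(L + mu) = 5/9 = 0.5556


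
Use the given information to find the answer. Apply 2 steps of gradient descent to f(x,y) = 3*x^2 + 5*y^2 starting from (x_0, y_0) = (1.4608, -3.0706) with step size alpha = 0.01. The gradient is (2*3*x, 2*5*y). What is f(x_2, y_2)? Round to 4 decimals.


Gradient descent on f(x,y) = 3*x^2 + 5*y^2.
Starting point: (1.4608, -3.0706), alpha = 0.01
Step 1: grad_x = 2*3*1.4608 = 8.7648, grad_y = 2*5*-3.0706 = -30.706
  x_1 = 1.4608 - 0.01*8.7648 = 1.3732
  y_1 = -3.0706 - 0.01*-30.706 = -2.7635
Step 2: grad_x = 2*3*1.3732 = 8.2389, grad_y = 2*5*-2.7635 = -27.6354
  x_2 = 1.3732 - 0.01*8.2389 = 1.2908
  y_2 = -2.7635 - 0.01*-27.6354 = -2.4872
f(1.2908, -2.4872) = 3*1.2908^2 + 5*(-2.4872)^2 = 35.9287


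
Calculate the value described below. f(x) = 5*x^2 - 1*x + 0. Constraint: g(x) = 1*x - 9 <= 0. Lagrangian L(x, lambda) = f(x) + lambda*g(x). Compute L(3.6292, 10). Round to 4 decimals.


Step 1: Evaluate f(x).
f(3.6292) = 5*3.6292^2 - 1*3.6292 + 0 = 62.2263
Step 2: Evaluate g(x).
g(3.6292) = 1*3.6292 - 9 = -5.3708
Step 3: Compute Lagrangian.
L = 62.2263 + 10*-5.3708 = 8.5183


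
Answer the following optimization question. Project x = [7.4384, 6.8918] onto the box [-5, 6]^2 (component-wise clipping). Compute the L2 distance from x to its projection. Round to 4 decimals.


Project each component onto [-5, 6].
clip(7.4384) = 6.0, clip(6.8918) = 6.0
Projection = [6.0, 6.0]
Squared diffs: [2.069, 0.7953]
Distance = sqrt(2.8643) = 1.6924


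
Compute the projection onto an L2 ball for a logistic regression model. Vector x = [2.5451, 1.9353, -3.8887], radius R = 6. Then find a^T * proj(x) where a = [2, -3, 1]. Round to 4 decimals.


Step 1: Compute ||x|| (intermediates to 6 decimals).
||x|| = sqrt(2.5451^2 + 1.9353^2 + (-3.8887)^2) = 5.034373
Step 2: Project.
Since ||x|| <= R, proj = x (no scaling needed).
proj(x) = [2.5451, 1.9353, -3.8887]
Step 3: Dot product.
a^T * proj(x) = 2*2.5451 - 3*1.9353 + 1*(-3.8887) = -4.6044


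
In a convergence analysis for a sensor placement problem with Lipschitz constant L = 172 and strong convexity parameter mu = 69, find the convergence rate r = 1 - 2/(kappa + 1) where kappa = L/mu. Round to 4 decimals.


Step 1: Compute the condition number.
kappa = L/mu = 172/69 = 2.4928
Step 2: Compute the convergence rate.
r = 1 - 2/(kappa + 1) = 1 - 2*mu/(L + mu) = (L - mu)/(L + mu) = 103/241 = 0.4274


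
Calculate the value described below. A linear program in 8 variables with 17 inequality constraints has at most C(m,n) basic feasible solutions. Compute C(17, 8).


Each vertex corresponds to some choice of n active constraints out of m, so the number of vertices is at most C(m, n) = m! / (n!(m-n)!).
m = 17, n = 8
Numerator: 17 * 16 * 15 * 14 * 13 * 12 * 11 * 10
Denominator: 8! = 40320
C(17, 8) = 24310


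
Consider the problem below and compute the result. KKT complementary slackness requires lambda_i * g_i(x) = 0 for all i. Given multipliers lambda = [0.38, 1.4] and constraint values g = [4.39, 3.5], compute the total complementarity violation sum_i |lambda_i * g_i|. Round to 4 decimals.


KKT complementary slackness check:
lambda_1 * g_1 = 0.38 * 4.39 = 1.6682
lambda_2 * g_2 = 1.4 * 3.5 = 4.9
Total violation = 1.6682 + 4.9 = 6.5682


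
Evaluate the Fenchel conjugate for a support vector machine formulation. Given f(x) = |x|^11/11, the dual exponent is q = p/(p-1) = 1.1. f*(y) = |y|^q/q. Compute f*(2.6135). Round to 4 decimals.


The conjugate exponent q satisfies 1/p + 1/q = 1.
p = 11, so q = 11/(11 - 1) = 1.1
|y|^q = 2.6135^1.1 = 2.877
f*(2.6135) = 2.877 / 1.1 = 2.6155


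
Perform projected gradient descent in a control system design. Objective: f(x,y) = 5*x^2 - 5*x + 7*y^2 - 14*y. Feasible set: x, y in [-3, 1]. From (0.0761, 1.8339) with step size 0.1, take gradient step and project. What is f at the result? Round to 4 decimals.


Step 1: Compute gradient at (0.0761, 1.8339).
grad_x = 2*5*0.0761 - 5 = -4.239
grad_y = 2*7*1.8339 - 14 = 11.6746
Step 2: Gradient step.
x_raw = 0.0761 - 0.1*-4.239 = 0.5
y_raw = 1.8339 - 0.1*11.6746 = 0.6664
Step 3: Project onto [-3, 1].
x_proj = clip(0.5) = 0.5
y_proj = clip(0.6664) = 0.6664
Step 4: Evaluate f.
f(0.5, 0.6664) = -7.4712


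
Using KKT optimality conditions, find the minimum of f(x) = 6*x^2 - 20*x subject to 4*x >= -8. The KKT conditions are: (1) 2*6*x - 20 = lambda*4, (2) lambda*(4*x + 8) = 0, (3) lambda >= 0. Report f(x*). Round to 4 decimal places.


Step 1: Try lambda = 0 (constraint inactive).
Stationarity: 2*6*x - 20 = 0
x* = 20/(2*6) = 5/3 = 1.6667 (rounded; the exact value 5/3 is used below)
Check constraint: 4*1.6667 = 6.6668 >= -8 -- satisfied.
Step 2: Compute optimal value.
f(x*) = 6*(5/3)^2 - 20*(5/3) = -16.6667


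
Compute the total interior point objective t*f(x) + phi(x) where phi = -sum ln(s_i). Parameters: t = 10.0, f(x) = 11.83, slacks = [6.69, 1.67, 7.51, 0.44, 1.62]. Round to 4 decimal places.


Step 1: Compute log-barrier.
ln values: [1.9006, 0.5128, 2.0162, -0.821, 0.4824]
phi = -(1.9006 + 0.5128 + 2.0162 - 0.821 + 0.4824) = -4.0911
Step 2: Compute augmented objective.
t*f(x) = 10.0*11.83 = 118.3
Total = 118.3 - 4.0911 = 114.2089


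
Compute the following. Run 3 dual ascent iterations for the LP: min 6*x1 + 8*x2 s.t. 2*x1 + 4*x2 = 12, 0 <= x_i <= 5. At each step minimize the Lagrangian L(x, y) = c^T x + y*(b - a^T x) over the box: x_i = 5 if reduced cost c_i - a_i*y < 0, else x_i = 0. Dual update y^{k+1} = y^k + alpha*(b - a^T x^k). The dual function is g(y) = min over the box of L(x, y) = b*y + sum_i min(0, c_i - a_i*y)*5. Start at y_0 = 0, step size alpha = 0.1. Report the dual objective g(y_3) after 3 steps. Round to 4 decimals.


Dual ascent for LP: min 6*x1 + 8*x2, 2*x1 + 4*x2 = 12, 0 <= x_i <= 5
Step 1: y^k = 0.0, reduced costs: (6.0, 8.0)
  x^k = (0.0, 0.0), subgradient = b - a^T x = 12.0
  y^{k+1} = 0.0 + 0.1*12.0 = 1.2
Step 2: y^k = 1.2, reduced costs: (3.6, 3.2)
  x^k = (0.0, 0.0), subgradient = b - a^T x = 12.0
  y^{k+1} = 1.2 + 0.1*12.0 = 2.4
Step 3: y^k = 2.4, reduced costs: (1.2, -1.6)
  x^k = (0.0, 5.0), subgradient = b - a^T x = -8.0
  y^{k+1} = 2.4 + 0.1*-8.0 = 1.6
Dual objective at y_3 = 1.6: reduced costs (2.8, 1.6), box minimizer x = (0.0, 0.0)
g(y_3) = b*y + (c1 - a1*y)*x1 + (c2 - a2*y)*x2 = 12*1.6 + 2.8*0.0 + 1.6*0.0 = 19.2 + 0.0 + 0.0 = 19.2


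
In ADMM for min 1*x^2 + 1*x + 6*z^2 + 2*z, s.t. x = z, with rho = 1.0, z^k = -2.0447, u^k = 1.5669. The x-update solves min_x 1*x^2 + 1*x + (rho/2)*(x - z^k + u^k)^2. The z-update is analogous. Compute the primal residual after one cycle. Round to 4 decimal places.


ADMM iteration with rho = 1.0, z^k = -2.0447, u^k = 1.5669
Step 1: x-update.
Minimize 1*x^2 + 1*x + (1.0/2)*(x + 2.0447 + 1.5669)^2
FOC: (2*1 + 1.0)*x = -1 + 1.0*(-2.0447 - 1.5669)
x^{k+1} = -1.5372
Step 2: z-update.
Minimize 6*z^2 + 2*z + (1.0/2)*(-1.5372 - z + 1.5669)^2
FOC: (2*6 + 1.0)*z = -2 + 1.0*(-1.5372 + 1.5669)
z^{k+1} = -0.1516
Step 3: u-update.
u^{k+1} = 1.5669 - 1.5372 + 0.1516 = 0.1813
Step 4: Primal residual = |-1.5372 + 0.1516| = 1.3856


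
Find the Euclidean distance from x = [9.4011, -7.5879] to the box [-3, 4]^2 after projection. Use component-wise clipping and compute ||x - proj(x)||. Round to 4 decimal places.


Project each component onto [-3, 4].
clip(9.4011) = 4.0, clip(-7.5879) = -3.0
Projection = [4.0, -3.0]
Squared diffs: [29.1719, 21.0488]
Distance = sqrt(50.2207) = 7.0867


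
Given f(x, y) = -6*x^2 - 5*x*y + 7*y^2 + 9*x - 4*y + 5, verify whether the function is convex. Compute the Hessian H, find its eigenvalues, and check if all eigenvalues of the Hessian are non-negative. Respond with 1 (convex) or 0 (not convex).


The Hessian of f(x,y) = -6*x^2 - 5*x*y + 7*y^2 + 9*x - 4*y + 5 is:
H = [[-12, -5], [-5, 14]]
Trace = -12 + 14 = 2
Determinant = -12*14 - (-5)^2 = -193
Discriminant = (2)^2 - 4*-193 = 776.0
Eigenvalues: lambda_1 = -12.9284, lambda_2 = 14.9284
The function is not convex.

0


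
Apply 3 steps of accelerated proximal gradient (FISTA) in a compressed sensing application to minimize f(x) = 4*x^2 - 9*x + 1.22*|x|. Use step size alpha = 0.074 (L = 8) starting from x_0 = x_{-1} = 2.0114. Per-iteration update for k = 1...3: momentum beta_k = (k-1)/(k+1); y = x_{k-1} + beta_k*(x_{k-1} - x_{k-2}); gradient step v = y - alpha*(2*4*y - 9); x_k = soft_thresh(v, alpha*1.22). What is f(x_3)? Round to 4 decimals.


FISTA on f(x) = 4*x^2 - 9*x + 1.22*|x|
L = 8, alpha = 0.074
Iteration 1: beta = 0.0, y = 2.0114 + 0.0*(2.0114 - 2.0114) = 2.0114
  grad(y) = 7.0912, v = y - alpha*grad = 1.4867
  prox(v) = soft_thresh(1.4867, 0.0903) = 1.3964
Iteration 2: beta = 0.3333, y = 1.3964 + 0.3333*(1.3964 - 2.0114) = 1.1914
  grad(y) = 0.5309, v = y - alpha*grad = 1.1521
  prox(v) = soft_thresh(1.1521, 0.0903) = 1.0618
Iteration 3: beta = 0.5, y = 1.0618 + 0.5*(1.0618 - 1.3964) = 0.8945
  grad(y) = -1.8439, v = y - alpha*grad = 1.031
  prox(v) = soft_thresh(1.031, 0.0903) = 0.9407
f(x_3) = 4*0.9407^2 - 9*0.9407 + 1.22*|0.9407| = -3.779


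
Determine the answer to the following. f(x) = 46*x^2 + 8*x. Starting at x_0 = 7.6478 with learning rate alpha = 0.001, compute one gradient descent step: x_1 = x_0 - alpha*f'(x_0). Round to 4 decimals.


We compute the gradient at x_0 and apply the update.
f'(x) = 92*x + 8
f'(7.6478) = 92*7.6478 + 8 = 711.5976
x_1 = 7.6478 - 0.001*711.5976 = 6.9362


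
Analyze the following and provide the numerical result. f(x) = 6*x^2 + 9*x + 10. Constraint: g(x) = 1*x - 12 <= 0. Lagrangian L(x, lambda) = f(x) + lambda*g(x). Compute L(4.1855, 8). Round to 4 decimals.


Step 1: Evaluate f(x).
f(4.1855) = 6*4.1855^2 + 9*4.1855 + 10 = 152.78
Step 2: Evaluate g(x).
g(4.1855) = 1*4.1855 - 12 = -7.8145
Step 3: Compute Lagrangian.
L = 152.78 + 8*-7.8145 = 90.264


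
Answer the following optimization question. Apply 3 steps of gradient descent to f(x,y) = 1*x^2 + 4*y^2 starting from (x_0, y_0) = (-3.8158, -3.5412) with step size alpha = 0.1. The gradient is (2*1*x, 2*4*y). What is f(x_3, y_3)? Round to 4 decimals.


Gradient descent on f(x,y) = 1*x^2 + 4*y^2.
Starting point: (-3.8158, -3.5412), alpha = 0.1
Step 1: grad_x = 2*1*-3.8158 = -7.6316, grad_y = 2*4*-3.5412 = -28.3296
  x_1 = -3.8158 - 0.1*-7.6316 = -3.0526
  y_1 = -3.5412 - 0.1*-28.3296 = -0.7082
Step 2: grad_x = 2*1*-3.0526 = -6.1053, grad_y = 2*4*-0.7082 = -5.6659
  x_2 = -3.0526 - 0.1*-6.1053 = -2.4421
  y_2 = -0.7082 - 0.1*-5.6659 = -0.1416
Step 3: grad_x = 2*1*-2.4421 = -4.8842, grad_y = 2*4*-0.1416 = -1.1332
  x_3 = -2.4421 - 0.1*-4.8842 = -1.9537
  y_3 = -0.1416 - 0.1*-1.1332 = -0.0283
f(-1.9537, -0.0283) = 1*(-1.9537)^2 + 4*(-0.0283)^2 = 3.8201


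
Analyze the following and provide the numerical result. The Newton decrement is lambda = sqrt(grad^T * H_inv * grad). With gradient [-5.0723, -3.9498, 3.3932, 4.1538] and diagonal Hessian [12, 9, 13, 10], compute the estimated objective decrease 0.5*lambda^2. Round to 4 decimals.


Step 1: H is diagonal, so H^(-1) * g = [-0.4227, -0.4389, 0.261, 0.4154].
Step 2: g^T H^(-1) g = sum_i g_i^2 / H_ii
  = (-5.0723)^2/12 + (-3.9498)^2/9 + (3.3932)^2/13 + (4.1538)^2/10
  = 2.144 + 1.7334 + 0.8857 + 1.7254 = 6.4885
Step 3: Objective decrease = 0.5 * g^T H^(-1) g = 3.2443


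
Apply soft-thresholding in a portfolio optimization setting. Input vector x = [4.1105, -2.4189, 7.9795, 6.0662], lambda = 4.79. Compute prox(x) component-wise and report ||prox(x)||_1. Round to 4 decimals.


Soft-thresholding with lambda = 4.79:
prox(4.1105) = sign(4.1105)*max(|4.1105| - 4.79, 0) = 0.0
prox(-2.4189) = sign(-2.4189)*max(|-2.4189| - 4.79, 0) = 0.0
prox(7.9795) = sign(7.9795)*max(|7.9795| - 4.79, 0) = 3.1895
prox(6.0662) = sign(6.0662)*max(|6.0662| - 4.79, 0) = 1.2762
prox(x) = [0.0, 0.0, 3.1895, 1.2762]
||prox(x)||_1 = 0.0 + 0.0 + 3.1895 + 1.2762 = 4.4657


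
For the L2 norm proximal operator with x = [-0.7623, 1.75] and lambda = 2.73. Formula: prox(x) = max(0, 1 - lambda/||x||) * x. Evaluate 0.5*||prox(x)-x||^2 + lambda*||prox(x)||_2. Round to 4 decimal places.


Step 1: Compute ||x||.
||x|| = 1.9088
Step 2: Compute scaling factor.
scale = max(0, 1 - 2.73/1.9088) = 0.0
Step 3: prox(x) = [-0.0, 0.0]
||prox(x)|| = 0.0
Step 4: Proximal objective.
0.5*||prox-x||^2 = 1.8218
lambda*||prox|| = 0.0
Total = 1.8218


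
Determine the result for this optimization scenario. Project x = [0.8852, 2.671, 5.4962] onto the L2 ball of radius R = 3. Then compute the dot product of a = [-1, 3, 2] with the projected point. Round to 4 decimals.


Step 1: Compute ||x|| (intermediates to 6 decimals).
||x|| = sqrt(0.8852^2 + 2.671^2 + 5.4962^2) = 6.174628
Step 2: Project.
Since ||x|| > R, scale = R/||x|| = 3/6.174628 = 0.485859, proj(x) = scale * x
proj(x) = [0.430082, 1.297729, 2.670378]
Step 3: Dot product.
a^T * proj(x) = -1*0.430082 + 3*1.297729 + 2*2.670378 = 8.8039


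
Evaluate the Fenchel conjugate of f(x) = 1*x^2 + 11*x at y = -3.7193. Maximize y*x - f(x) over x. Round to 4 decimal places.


f*(y) = sup_x {y*x - a*x^2 - b*x} = sup_x {(y-b)*x - a*x^2}
FOC: (y - b) - 2a*x = 0 => x* = (y - b)/(2a)
x* = (-3.7193 - 11)/(2*1) = -7.3597
f*(-3.7193) = (y-b)^2/(4a) = (-3.7193 - 11)^2/(4*1)
= 216.6578/4 = 54.1644


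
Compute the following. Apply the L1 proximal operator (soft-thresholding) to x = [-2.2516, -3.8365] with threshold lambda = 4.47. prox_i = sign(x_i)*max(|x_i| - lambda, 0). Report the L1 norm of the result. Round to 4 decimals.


Soft-thresholding with lambda = 4.47:
prox(-2.2516) = sign(-2.2516)*max(|-2.2516| - 4.47, 0) = 0.0
prox(-3.8365) = sign(-3.8365)*max(|-3.8365| - 4.47, 0) = 0.0
prox(x) = [0.0, 0.0]
||prox(x)||_1 = 0.0 + 0.0 = 0.0


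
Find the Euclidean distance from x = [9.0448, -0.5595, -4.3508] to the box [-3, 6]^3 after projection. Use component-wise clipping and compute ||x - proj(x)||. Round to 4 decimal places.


Project each component onto [-3, 6].
clip(9.0448) = 6.0, clip(-0.5595) = -0.5595, clip(-4.3508) = -3.0
Projection = [6.0, -0.5595, -3.0]
Squared diffs: [9.2708, 0.0, 1.8247]
Distance = sqrt(11.0955) = 3.331


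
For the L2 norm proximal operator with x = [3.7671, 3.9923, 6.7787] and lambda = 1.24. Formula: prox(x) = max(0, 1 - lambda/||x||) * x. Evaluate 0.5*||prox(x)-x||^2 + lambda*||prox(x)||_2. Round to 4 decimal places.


Step 1: Compute ||x||.
||x|| = 8.7224
Step 2: Compute scaling factor.
scale = max(0, 1 - 1.24/8.7224) = 0.8578
Step 3: prox(x) = [3.2316, 3.4247, 5.815]
||prox(x)|| = 7.4824
Step 4: Proximal objective.
0.5*||prox-x||^2 = 0.7688
lambda*||prox|| = 9.2782
Total = 10.047


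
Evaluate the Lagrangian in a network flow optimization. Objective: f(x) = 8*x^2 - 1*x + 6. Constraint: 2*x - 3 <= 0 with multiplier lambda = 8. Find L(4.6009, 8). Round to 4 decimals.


Step 1: Evaluate f(x).
f(4.6009) = 8*4.6009^2 - 1*4.6009 + 6 = 170.7453
Step 2: Evaluate g(x).
g(4.6009) = 2*4.6009 - 3 = 6.2018
Step 3: Compute Lagrangian.
L = 170.7453 + 8*6.2018 = 220.3597


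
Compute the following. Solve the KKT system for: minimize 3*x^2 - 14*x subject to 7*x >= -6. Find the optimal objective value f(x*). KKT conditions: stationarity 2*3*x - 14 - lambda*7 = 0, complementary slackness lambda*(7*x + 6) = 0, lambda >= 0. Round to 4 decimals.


Step 1: Try lambda = 0 (constraint inactive).
Stationarity: 2*3*x - 14 = 0
x* = 14/(2*3) = 7/3 = 2.3333 (rounded; the exact value 7/3 is used below)
Check constraint: 7*2.3333 = 16.3331 >= -6 -- satisfied.
Step 2: Compute optimal value.
f(x*) = 3*(7/3)^2 - 14*(7/3) = -16.3333


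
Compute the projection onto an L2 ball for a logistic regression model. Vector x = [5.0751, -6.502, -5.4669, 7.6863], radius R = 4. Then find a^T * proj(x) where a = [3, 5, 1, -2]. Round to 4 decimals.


Step 1: Compute ||x|| (intermediates to 6 decimals).
||x|| = sqrt(5.0751^2 + (-6.502)^2 + (-5.4669)^2 + 7.6863^2) = 12.529918
Step 2: Project.
Since ||x|| > R, scale = R/||x|| = 4/12.529918 = 0.319236, proj(x) = scale * x
proj(x) = [1.620155, -2.075672, -1.745231, 2.453744]
Step 3: Dot product.
a^T * proj(x) = 3*1.620155 + 5*(-2.075672) + 1*(-1.745231) - 2*2.453744 = -12.1706


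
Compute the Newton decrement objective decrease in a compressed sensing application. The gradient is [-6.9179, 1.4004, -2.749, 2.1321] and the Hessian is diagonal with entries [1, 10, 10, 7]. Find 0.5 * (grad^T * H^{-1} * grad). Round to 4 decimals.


Step 1: H is diagonal, so H^(-1) * g = [-6.9179, 0.14, -0.2749, 0.3046].
Step 2: g^T H^(-1) g = sum_i g_i^2 / H_ii
  = (-6.9179)^2/1 + (1.4004)^2/10 + (-2.749)^2/10 + (2.1321)^2/7
  = 47.8573 + 0.1961 + 0.7557 + 0.6494 = 49.4586
Step 3: Objective decrease = 0.5 * g^T H^(-1) g = 24.7293


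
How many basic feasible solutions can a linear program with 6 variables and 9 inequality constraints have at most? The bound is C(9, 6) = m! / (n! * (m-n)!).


Each vertex corresponds to some choice of n active constraints out of m, so the number of vertices is at most C(m, n) = m! / (n!(m-n)!).
m = 9, n = 6
Numerator: 9 * 8 * 7 * 6 * 5 * 4
Denominator: 6! = 720
C(9, 6) = 84


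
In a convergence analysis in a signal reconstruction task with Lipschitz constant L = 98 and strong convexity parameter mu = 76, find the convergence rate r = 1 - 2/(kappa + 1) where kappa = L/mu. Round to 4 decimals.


Step 1: Compute the condition number.
kappa = L/mu = 98/76 = 1.2895
Step 2: Compute the convergence rate.
r = 1 - 2/(kappa + 1) = 1 - 2*mu/(L + mu) = (L - mu)/(L + mu) = 22/174 = 0.1264


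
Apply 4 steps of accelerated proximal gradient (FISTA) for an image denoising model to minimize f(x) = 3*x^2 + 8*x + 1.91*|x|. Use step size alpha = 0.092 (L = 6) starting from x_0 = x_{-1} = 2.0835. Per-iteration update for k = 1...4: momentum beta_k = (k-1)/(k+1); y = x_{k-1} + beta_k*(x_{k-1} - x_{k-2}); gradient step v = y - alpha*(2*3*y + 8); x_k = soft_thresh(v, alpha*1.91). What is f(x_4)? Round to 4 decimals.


FISTA on f(x) = 3*x^2 + 8*x + 1.91*|x|
L = 6, alpha = 0.092
Iteration 1: beta = 0.0, y = 2.0835 + 0.0*(2.0835 - 2.0835) = 2.0835
  grad(y) = 20.501, v = y - alpha*grad = 0.1974
  prox(v) = soft_thresh(0.1974, 0.1757) = 0.0217
Iteration 2: beta = 0.3333, y = 0.0217 + 0.3333*(0.0217 - 2.0835) = -0.6656
  grad(y) = 4.0065, v = y - alpha*grad = -1.0342
  prox(v) = soft_thresh(-1.0342, 0.1757) = -0.8585
Iteration 3: beta = 0.5, y = -0.8585 + 0.5*(-0.8585 - 0.0217) = -1.2985
  grad(y) = 0.2088, v = y - alpha*grad = -1.3177
  prox(v) = soft_thresh(-1.3177, 0.1757) = -1.142
Iteration 4: beta = 0.6, y = -1.142 + 0.6*(-1.142 + 0.8585) = -1.3122
  grad(y) = 0.127, v = y - alpha*grad = -1.3238
  prox(v) = soft_thresh(-1.3238, 0.1757) = -1.1481
f(x_4) = 3*(-1.1481)^2 + 8*(-1.1481) + 1.91*|-1.1481| = -3.0375


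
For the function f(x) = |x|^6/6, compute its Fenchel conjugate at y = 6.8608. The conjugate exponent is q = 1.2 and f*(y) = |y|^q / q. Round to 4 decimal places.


The conjugate exponent q satisfies 1/p + 1/q = 1.
p = 6, so q = 6/(6 - 1) = 1.2
|y|^q = 6.8608^1.2 = 10.0844
f*(6.8608) = 10.0844 / 1.2 = 8.4037


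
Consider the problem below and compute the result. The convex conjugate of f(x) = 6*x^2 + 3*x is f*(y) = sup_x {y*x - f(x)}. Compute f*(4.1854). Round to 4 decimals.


f*(y) = sup_x {y*x - a*x^2 - b*x} = sup_x {(y-b)*x - a*x^2}
FOC: (y - b) - 2a*x = 0 => x* = (y - b)/(2a)
x* = (4.1854 - 3)/(2*6) = 0.0988
f*(4.1854) = (y-b)^2/(4a) = (4.1854 - 3)^2/(4*6)
= 1.4052/24 = 0.0585


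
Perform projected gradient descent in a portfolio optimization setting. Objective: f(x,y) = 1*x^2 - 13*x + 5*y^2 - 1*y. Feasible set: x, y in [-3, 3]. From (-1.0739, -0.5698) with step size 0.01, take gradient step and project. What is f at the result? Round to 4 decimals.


Step 1: Compute gradient at (-1.0739, -0.5698).
grad_x = 2*1*-1.0739 - 13 = -15.1478
grad_y = 2*5*-0.5698 - 1 = -6.698
Step 2: Gradient step.
x_raw = -1.0739 - 0.01*-15.1478 = -0.9224
y_raw = -0.5698 - 0.01*-6.698 = -0.5028
Step 3: Project onto [-3, 3].
x_proj = clip(-0.9224) = -0.9224
y_proj = clip(-0.5028) = -0.5028
Step 4: Evaluate f.
f(-0.9224, -0.5028) = 14.6093


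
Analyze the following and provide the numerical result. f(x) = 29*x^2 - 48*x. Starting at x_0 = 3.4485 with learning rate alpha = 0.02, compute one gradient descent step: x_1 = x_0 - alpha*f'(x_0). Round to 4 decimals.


We compute the gradient at x_0 and apply the update.
f'(x) = 58*x - 48
f'(3.4485) = 58*3.4485 - 48 = 152.013
x_1 = 3.4485 - 0.02*152.013 = 0.4082


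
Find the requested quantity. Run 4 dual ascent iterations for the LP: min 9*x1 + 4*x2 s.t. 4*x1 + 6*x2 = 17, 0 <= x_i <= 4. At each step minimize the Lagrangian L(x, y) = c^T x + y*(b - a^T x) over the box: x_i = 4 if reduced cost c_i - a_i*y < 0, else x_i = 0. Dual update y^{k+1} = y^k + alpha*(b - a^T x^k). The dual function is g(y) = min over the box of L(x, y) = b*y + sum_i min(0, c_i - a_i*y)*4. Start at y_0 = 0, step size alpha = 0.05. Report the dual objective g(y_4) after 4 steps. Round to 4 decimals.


Dual ascent for LP: min 9*x1 + 4*x2, 4*x1 + 6*x2 = 17, 0 <= x_i <= 4
Step 1: y^k = 0.0, reduced costs: (9.0, 4.0)
  x^k = (0.0, 0.0), subgradient = b - a^T x = 17.0
  y^{k+1} = 0.0 + 0.05*17.0 = 0.85
Step 2: y^k = 0.85, reduced costs: (5.6, -1.1)
  x^k = (0.0, 4.0), subgradient = b - a^T x = -7.0
  y^{k+1} = 0.85 + 0.05*-7.0 = 0.5
Step 3: y^k = 0.5, reduced costs: (7.0, 1.0)
  x^k = (0.0, 0.0), subgradient = b - a^T x = 17.0
  y^{k+1} = 0.5 + 0.05*17.0 = 1.35
Step 4: y^k = 1.35, reduced costs: (3.6, -4.1)
  x^k = (0.0, 4.0), subgradient = b - a^T x = -7.0
  y^{k+1} = 1.35 + 0.05*-7.0 = 1.0
Dual objective at y_4 = 1.0: reduced costs (5.0, -2.0), box minimizer x = (0.0, 4.0)
g(y_4) = b*y + (c1 - a1*y)*x1 + (c2 - a2*y)*x2 = 17*1.0 + 5.0*0.0 + (-2.0)*4.0 = 17.0 + 0.0 - 8.0 = 9.0


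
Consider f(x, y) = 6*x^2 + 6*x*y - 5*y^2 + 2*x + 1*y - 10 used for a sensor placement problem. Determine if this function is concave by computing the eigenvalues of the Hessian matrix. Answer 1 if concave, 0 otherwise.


The Hessian of f(x,y) = 6*x^2 + 6*x*y - 5*y^2 + 2*x + 1*y - 10 is:
H = [[12, 6], [6, -10]]
Trace = 12 - 10 = 2
Determinant = 12*-10 - (6)^2 = -156
Discriminant = (2)^2 - 4*-156 = 628.0
Eigenvalues: lambda_1 = -11.53, lambda_2 = 13.53
The function is not concave.

0


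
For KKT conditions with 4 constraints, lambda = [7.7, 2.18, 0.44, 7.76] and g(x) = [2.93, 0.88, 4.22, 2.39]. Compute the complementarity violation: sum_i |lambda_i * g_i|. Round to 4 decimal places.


KKT complementary slackness check:
lambda_1 * g_1 = 7.7 * 2.93 = 22.561
lambda_2 * g_2 = 2.18 * 0.88 = 1.9184
lambda_3 * g_3 = 0.44 * 4.22 = 1.8568
lambda_4 * g_4 = 7.76 * 2.39 = 18.5464
Total violation = 22.561 + 1.9184 + 1.8568 + 18.5464 = 44.8826


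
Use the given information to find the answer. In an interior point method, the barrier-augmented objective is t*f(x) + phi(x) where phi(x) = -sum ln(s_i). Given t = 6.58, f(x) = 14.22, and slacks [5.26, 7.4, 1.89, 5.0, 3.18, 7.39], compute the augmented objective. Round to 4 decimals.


Step 1: Compute log-barrier.
ln values: [1.6601, 2.0015, 0.6366, 1.6094, 1.1569, 2.0001]
phi = -(1.6601 + 2.0015 + 0.6366 + 1.6094 + 1.1569 + 2.0001) = -9.0646
Step 2: Compute augmented objective.
t*f(x) = 6.58*14.22 = 93.5676
Total = 93.5676 - 9.0646 = 84.503


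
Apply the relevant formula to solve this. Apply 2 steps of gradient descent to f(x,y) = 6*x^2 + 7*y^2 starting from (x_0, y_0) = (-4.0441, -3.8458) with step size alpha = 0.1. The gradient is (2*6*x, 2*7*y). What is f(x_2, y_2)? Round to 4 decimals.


Gradient descent on f(x,y) = 6*x^2 + 7*y^2.
Starting point: (-4.0441, -3.8458), alpha = 0.1
Step 1: grad_x = 2*6*-4.0441 = -48.5292, grad_y = 2*7*-3.8458 = -53.8412
  x_1 = -4.0441 - 0.1*-48.5292 = 0.8088
  y_1 = -3.8458 - 0.1*-53.8412 = 1.5383
Step 2: grad_x = 2*6*0.8088 = 9.7058, grad_y = 2*7*1.5383 = 21.5365
  x_2 = 0.8088 - 0.1*9.7058 = -0.1618
  y_2 = 1.5383 - 0.1*21.5365 = -0.6153
f(-0.1618, -0.6153) = 6*(-0.1618)^2 + 7*(-0.6153)^2 = 2.8074


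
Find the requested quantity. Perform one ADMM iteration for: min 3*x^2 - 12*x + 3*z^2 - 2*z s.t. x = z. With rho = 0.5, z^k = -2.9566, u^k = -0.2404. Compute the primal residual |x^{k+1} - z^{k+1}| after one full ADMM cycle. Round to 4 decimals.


ADMM iteration with rho = 0.5, z^k = -2.9566, u^k = -0.2404
Step 1: x-update.
Minimize 3*x^2 - 12*x + (0.5/2)*(x + 2.9566 - 0.2404)^2
FOC: (2*3 + 0.5)*x = 12 + 0.5*(-2.9566 + 0.2404)
x^{k+1} = 1.6372
Step 2: z-update.
Minimize 3*z^2 - 2*z + (0.5/2)*(1.6372 - z - 0.2404)^2
FOC: (2*3 + 0.5)*z = 2 + 0.5*(1.6372 - 0.2404)
z^{k+1} = 0.4151
Step 3: u-update.
u^{k+1} = -0.2404 + 1.6372 - 0.4151 = 0.9817
Step 4: Primal residual = |1.6372 - 0.4151| = 1.2221


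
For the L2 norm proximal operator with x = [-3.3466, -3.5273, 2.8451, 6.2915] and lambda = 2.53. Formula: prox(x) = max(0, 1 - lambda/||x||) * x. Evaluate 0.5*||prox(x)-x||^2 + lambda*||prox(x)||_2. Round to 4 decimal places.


Step 1: Compute ||x||.
||x|| = 8.4451
Step 2: Compute scaling factor.
scale = max(0, 1 - 2.53/8.4451) = 0.7004
Step 3: prox(x) = [-2.344, -2.4706, 1.9928, 4.4067]
||prox(x)|| = 5.9151
Step 4: Proximal objective.
0.5*||prox-x||^2 = 3.2005
lambda*||prox|| = 14.9652
Total = 18.1656


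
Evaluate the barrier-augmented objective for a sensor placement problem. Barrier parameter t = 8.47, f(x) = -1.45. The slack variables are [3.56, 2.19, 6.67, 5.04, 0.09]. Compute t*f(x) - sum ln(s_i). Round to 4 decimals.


Step 1: Compute log-barrier.
ln values: [1.2698, 0.7839, 1.8976, 1.6174, -2.4079]
phi = -(1.2698 + 0.7839 + 1.8976 + 1.6174 - 2.4079) = -3.1607
Step 2: Compute augmented objective.
t*f(x) = 8.47*-1.45 = -12.2815
Total = -12.2815 - 3.1607 = -15.4422


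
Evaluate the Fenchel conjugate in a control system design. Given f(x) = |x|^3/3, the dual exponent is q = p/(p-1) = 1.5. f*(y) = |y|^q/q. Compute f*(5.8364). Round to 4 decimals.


The conjugate exponent q satisfies 1/p + 1/q = 1.
p = 3, so q = 3/(3 - 1) = 1.5
|y|^q = 5.8364^1.5 = 14.1
f*(5.8364) = 14.1 / 1.5 = 9.4


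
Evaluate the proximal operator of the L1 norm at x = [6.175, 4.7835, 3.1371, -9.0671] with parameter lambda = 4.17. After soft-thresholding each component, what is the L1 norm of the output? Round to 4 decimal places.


Soft-thresholding with lambda = 4.17:
prox(6.175) = sign(6.175)*max(|6.175| - 4.17, 0) = 2.005
prox(4.7835) = sign(4.7835)*max(|4.7835| - 4.17, 0) = 0.6135
prox(3.1371) = sign(3.1371)*max(|3.1371| - 4.17, 0) = 0.0
prox(-9.0671) = sign(-9.0671)*max(|-9.0671| - 4.17, 0) = -4.8971
prox(x) = [2.005, 0.6135, 0.0, -4.8971]
||prox(x)||_1 = 2.005 + 0.6135 + 0.0 + 4.8971 = 7.5156


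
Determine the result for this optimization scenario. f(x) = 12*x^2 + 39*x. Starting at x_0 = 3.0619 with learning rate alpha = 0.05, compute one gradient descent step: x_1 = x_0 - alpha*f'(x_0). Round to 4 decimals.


We compute the gradient at x_0 and apply the update.
f'(x) = 24*x + 39
f'(3.0619) = 24*3.0619 + 39 = 112.4856
x_1 = 3.0619 - 0.05*112.4856 = -2.5624


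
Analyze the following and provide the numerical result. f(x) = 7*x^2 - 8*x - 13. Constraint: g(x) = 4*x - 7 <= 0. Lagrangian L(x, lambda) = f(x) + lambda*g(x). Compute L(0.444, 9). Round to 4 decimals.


Step 1: Evaluate f(x).
f(0.444) = 7*0.444^2 - 8*0.444 - 13 = -15.172
Step 2: Evaluate g(x).
g(0.444) = 4*0.444 - 7 = -5.224
Step 3: Compute Lagrangian.
L = -15.172 + 9*-5.224 = -62.188


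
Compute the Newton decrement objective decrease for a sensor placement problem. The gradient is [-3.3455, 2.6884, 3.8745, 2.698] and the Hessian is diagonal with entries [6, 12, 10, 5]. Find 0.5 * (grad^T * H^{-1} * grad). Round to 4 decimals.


Step 1: H is diagonal, so H^(-1) * g = [-0.5576, 0.224, 0.3875, 0.5396].
Step 2: g^T H^(-1) g = sum_i g_i^2 / H_ii
  = (-3.3455)^2/6 + (2.6884)^2/12 + (3.8745)^2/10 + (2.698)^2/5
  = 1.8654 + 0.6023 + 1.5012 + 1.4558 = 5.4247
Step 3: Objective decrease = 0.5 * g^T H^(-1) g = 2.7124


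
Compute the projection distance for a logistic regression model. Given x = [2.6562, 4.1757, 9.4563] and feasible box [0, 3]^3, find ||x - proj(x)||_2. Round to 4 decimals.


Project each component onto [0, 3].
clip(2.6562) = 2.6562, clip(4.1757) = 3.0, clip(9.4563) = 3.0
Projection = [2.6562, 3.0, 3.0]
Squared diffs: [0.0, 1.3823, 41.6838]
Distance = sqrt(43.0661) = 6.5625


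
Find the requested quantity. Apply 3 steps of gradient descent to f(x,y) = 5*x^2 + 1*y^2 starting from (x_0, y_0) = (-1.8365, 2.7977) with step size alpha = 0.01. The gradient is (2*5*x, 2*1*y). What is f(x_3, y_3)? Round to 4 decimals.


Gradient descent on f(x,y) = 5*x^2 + 1*y^2.
Starting point: (-1.8365, 2.7977), alpha = 0.01
Step 1: grad_x = 2*5*-1.8365 = -18.365, grad_y = 2*1*2.7977 = 5.5954
  x_1 = -1.8365 - 0.01*-18.365 = -1.6529
  y_1 = 2.7977 - 0.01*5.5954 = 2.7417
Step 2: grad_x = 2*5*-1.6529 = -16.5285, grad_y = 2*1*2.7417 = 5.4835
  x_2 = -1.6529 - 0.01*-16.5285 = -1.4876
  y_2 = 2.7417 - 0.01*5.4835 = 2.6869
Step 3: grad_x = 2*5*-1.4876 = -14.8757, grad_y = 2*1*2.6869 = 5.3738
  x_3 = -1.4876 - 0.01*-14.8757 = -1.3388
  y_3 = 2.6869 - 0.01*5.3738 = 2.6332
f(-1.3388, 2.6332) = 5*(-1.3388)^2 + 1*2.6332^2 = 15.8956


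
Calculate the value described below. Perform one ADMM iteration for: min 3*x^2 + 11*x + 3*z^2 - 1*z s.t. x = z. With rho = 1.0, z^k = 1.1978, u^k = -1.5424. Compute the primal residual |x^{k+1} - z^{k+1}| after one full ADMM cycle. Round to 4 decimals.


ADMM iteration with rho = 1.0, z^k = 1.1978, u^k = -1.5424
Step 1: x-update.
Minimize 3*x^2 + 11*x + (1.0/2)*(x - 1.1978 - 1.5424)^2
FOC: (2*3 + 1.0)*x = -11 + 1.0*(1.1978 + 1.5424)
x^{k+1} = -1.18
Step 2: z-update.
Minimize 3*z^2 - 1*z + (1.0/2)*(-1.18 - z - 1.5424)^2
FOC: (2*3 + 1.0)*z = 1 + 1.0*(-1.18 - 1.5424)
z^{k+1} = -0.2461
Step 3: u-update.
u^{k+1} = -1.5424 - 1.18 + 0.2461 = -2.4763
Step 4: Primal residual = |-1.18 + 0.2461| = 0.9339


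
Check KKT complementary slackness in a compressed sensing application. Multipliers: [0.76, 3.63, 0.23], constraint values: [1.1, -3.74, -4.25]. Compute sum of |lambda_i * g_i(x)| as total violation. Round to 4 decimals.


KKT complementary slackness check:
lambda_1 * g_1 = 0.76 * 1.1 = 0.836
lambda_2 * g_2 = 3.63 * -3.74 = -13.5762
lambda_3 * g_3 = 0.23 * -4.25 = -0.9775
Total violation = 0.836 + 13.5762 + 0.9775 = 15.3897


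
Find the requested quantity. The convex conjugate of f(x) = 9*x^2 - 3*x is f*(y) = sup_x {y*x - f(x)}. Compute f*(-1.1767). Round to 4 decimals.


f*(y) = sup_x {y*x - a*x^2 - b*x} = sup_x {(y-b)*x - a*x^2}
FOC: (y - b) - 2a*x = 0 => x* = (y - b)/(2a)
x* = (-1.1767 + 3)/(2*9) = 0.1013
f*(-1.1767) = (y-b)^2/(4a) = (-1.1767 + 3)^2/(4*9)
= 3.3244/36 = 0.0923


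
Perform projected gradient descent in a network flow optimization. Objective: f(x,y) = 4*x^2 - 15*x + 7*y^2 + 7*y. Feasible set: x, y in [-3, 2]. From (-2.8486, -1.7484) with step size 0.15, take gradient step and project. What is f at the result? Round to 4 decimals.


Step 1: Compute gradient at (-2.8486, -1.7484).
grad_x = 2*4*-2.8486 - 15 = -37.7888
grad_y = 2*7*-1.7484 + 7 = -17.4776
Step 2: Gradient step.
x_raw = -2.8486 - 0.15*-37.7888 = 2.8197
y_raw = -1.7484 - 0.15*-17.4776 = 0.8732
Step 3: Project onto [-3, 2].
x_proj = clip(2.8197) = 2.0
y_proj = clip(0.8732) = 0.8732
Step 4: Evaluate f.
f(2.0, 0.8732) = -2.5495


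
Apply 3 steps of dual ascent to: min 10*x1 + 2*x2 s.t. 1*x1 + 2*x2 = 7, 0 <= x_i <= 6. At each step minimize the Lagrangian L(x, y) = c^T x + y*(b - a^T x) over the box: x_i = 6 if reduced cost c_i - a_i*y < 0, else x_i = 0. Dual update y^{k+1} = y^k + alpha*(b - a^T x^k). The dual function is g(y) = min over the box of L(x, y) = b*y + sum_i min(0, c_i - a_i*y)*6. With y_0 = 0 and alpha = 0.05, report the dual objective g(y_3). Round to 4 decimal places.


Dual ascent for LP: min 10*x1 + 2*x2, 1*x1 + 2*x2 = 7, 0 <= x_i <= 6
Step 1: y^k = 0.0, reduced costs: (10.0, 2.0)
  x^k = (0.0, 0.0), subgradient = b - a^T x = 7.0
  y^{k+1} = 0.0 + 0.05*7.0 = 0.35
Step 2: y^k = 0.35, reduced costs: (9.65, 1.3)
  x^k = (0.0, 0.0), subgradient = b - a^T x = 7.0
  y^{k+1} = 0.35 + 0.05*7.0 = 0.7
Step 3: y^k = 0.7, reduced costs: (9.3, 0.6)
  x^k = (0.0, 0.0), subgradient = b - a^T x = 7.0
  y^{k+1} = 0.7 + 0.05*7.0 = 1.05
Dual objective at y_3 = 1.05: reduced costs (8.95, -0.1), box minimizer x = (0.0, 6.0)
g(y_3) = b*y + (c1 - a1*y)*x1 + (c2 - a2*y)*x2 = 7*1.05 + 8.95*0.0 + (-0.1)*6.0 = 7.35 + 0.0 - 0.6 = 6.75


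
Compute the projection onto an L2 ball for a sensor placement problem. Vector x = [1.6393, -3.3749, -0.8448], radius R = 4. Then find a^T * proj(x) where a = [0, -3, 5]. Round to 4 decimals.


Step 1: Compute ||x|| (intermediates to 6 decimals).
||x|| = sqrt(1.6393^2 + (-3.3749)^2 + (-0.8448)^2) = 3.845899
Step 2: Project.
Since ||x|| <= R, proj = x (no scaling needed).
proj(x) = [1.6393, -3.3749, -0.8448]
Step 3: Dot product.
a^T * proj(x) = 0*1.6393 - 3*(-3.3749) + 5*(-0.8448) = 5.9007


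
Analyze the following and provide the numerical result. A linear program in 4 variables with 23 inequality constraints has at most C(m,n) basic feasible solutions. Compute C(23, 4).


Each vertex corresponds to some choice of n active constraints out of m, so the number of vertices is at most C(m, n) = m! / (n!(m-n)!).
m = 23, n = 4
Numerator: 23 * 22 * 21 * 20
Denominator: 4! = 24
C(23, 4) = 8855


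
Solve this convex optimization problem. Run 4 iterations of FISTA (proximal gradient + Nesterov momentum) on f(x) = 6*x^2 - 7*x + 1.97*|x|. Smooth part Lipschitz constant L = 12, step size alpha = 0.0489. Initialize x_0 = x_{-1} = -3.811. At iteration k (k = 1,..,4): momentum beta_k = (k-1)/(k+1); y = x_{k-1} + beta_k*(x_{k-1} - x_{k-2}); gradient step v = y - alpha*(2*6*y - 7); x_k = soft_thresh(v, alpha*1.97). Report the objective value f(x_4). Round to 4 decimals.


FISTA on f(x) = 6*x^2 - 7*x + 1.97*|x|
L = 12, alpha = 0.0489
Iteration 1: beta = 0.0, y = -3.811 + 0.0*(-3.811 + 3.811) = -3.811
  grad(y) = -52.732, v = y - alpha*grad = -1.2324
  prox(v) = soft_thresh(-1.2324, 0.0963) = -1.1361
Iteration 2: beta = 0.3333, y = -1.1361 + 0.3333*(-1.1361 + 3.811) = -0.2444
  grad(y) = -9.9332, v = y - alpha*grad = 0.2413
  prox(v) = soft_thresh(0.2413, 0.0963) = 0.145
Iteration 3: beta = 0.5, y = 0.145 + 0.5*(0.145 + 1.1361) = 0.7855
  grad(y) = 2.4259, v = y - alpha*grad = 0.6669
  prox(v) = soft_thresh(0.6669, 0.0963) = 0.5705
Iteration 4: beta = 0.6, y = 0.5705 + 0.6*(0.5705 - 0.145) = 0.8259
  grad(y) = 2.9104, v = y - alpha*grad = 0.6835
  prox(v) = soft_thresh(0.6835, 0.0963) = 0.5872
f(x_4) = 6*0.5872^2 - 7*0.5872 + 1.97*|0.5872| = -0.8848


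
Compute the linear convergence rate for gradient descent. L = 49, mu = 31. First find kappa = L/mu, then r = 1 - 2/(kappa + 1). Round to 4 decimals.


Step 1: Compute the condition number.
kappa = L/mu = 49/31 = 1.5806
Step 2: Compute the convergence rate.
r = 1 - 2/(kappa + 1) = 1 - 2*mu/(L + mu) = (L - mu)/(L + mu) = 18/80 = 0.225
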